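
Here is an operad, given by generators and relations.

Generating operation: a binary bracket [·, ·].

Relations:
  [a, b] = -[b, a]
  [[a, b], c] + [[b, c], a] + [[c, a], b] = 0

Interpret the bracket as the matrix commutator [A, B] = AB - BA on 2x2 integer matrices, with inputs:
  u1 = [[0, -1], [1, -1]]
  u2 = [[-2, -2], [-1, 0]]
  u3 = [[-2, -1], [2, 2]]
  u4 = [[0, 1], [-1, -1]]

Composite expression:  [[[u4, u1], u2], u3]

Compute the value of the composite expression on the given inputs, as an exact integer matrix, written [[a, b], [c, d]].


[[-4, -12], [-8, 4]]

[u4, u1] = [[0, -2], [-2, 0]]
[[u4, u1], u2] = [[-2, -4], [4, 2]]
[[[u4, u1], u2], u3] = [[-4, -12], [-8, 4]]


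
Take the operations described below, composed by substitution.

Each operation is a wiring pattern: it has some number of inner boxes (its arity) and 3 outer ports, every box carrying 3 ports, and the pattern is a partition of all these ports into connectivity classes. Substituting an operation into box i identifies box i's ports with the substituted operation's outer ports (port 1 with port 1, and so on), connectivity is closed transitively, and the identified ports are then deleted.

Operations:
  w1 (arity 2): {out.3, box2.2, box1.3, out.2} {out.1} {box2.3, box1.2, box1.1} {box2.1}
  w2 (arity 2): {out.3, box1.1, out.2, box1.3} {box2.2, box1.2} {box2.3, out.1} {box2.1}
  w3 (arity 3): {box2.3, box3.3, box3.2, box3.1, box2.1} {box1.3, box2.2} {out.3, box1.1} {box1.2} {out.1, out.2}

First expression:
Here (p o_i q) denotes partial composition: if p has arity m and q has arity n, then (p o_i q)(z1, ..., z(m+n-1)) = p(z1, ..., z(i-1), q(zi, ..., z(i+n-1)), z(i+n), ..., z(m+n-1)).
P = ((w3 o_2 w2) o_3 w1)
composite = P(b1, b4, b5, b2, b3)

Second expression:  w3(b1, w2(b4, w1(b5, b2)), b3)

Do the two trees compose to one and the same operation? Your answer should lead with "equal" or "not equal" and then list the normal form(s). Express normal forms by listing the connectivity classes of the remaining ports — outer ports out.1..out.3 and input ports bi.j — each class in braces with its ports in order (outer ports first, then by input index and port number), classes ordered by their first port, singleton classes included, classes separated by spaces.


equal; both compose to {out.1, out.2} {out.3, b1.1} {b1.2} {b1.3, b2.2, b3.1, b3.2, b3.3, b4.1, b4.2, b4.3, b5.3} {b2.1} {b2.3, b5.1, b5.2}


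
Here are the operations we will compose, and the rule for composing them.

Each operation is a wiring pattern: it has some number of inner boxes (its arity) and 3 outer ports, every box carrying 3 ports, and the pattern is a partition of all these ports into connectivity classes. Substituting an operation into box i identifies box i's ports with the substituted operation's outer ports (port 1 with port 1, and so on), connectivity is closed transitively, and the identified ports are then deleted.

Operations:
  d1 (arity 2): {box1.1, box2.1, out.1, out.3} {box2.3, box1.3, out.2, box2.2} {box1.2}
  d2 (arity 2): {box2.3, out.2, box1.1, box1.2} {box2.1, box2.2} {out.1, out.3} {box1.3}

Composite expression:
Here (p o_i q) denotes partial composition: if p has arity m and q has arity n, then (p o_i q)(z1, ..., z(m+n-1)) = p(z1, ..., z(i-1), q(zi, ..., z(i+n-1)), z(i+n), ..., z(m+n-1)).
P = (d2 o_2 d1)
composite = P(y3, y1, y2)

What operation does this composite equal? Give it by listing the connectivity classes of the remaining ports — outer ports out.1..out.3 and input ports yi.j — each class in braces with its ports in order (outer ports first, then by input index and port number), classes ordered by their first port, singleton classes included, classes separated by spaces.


{out.1, out.3} {out.2, y1.1, y1.3, y2.1, y2.2, y2.3, y3.1, y3.2} {y1.2} {y3.3}

Substituting into d2 glues patterns; closure does the rest.
d1 over (y1, y2) gives {out.1, out.3, y1.1, y2.1} {out.2, y1.3, y2.2, y2.3} {y1.2}, out.j being that stage's outer ports
d2 over (y3, y1, y2) gives {out.1, out.3} {out.2, y1.1, y1.3, y2.1, y2.2, y2.3, y3.1, y3.2} {y1.2} {y3.3}, out.j being that stage's outer ports


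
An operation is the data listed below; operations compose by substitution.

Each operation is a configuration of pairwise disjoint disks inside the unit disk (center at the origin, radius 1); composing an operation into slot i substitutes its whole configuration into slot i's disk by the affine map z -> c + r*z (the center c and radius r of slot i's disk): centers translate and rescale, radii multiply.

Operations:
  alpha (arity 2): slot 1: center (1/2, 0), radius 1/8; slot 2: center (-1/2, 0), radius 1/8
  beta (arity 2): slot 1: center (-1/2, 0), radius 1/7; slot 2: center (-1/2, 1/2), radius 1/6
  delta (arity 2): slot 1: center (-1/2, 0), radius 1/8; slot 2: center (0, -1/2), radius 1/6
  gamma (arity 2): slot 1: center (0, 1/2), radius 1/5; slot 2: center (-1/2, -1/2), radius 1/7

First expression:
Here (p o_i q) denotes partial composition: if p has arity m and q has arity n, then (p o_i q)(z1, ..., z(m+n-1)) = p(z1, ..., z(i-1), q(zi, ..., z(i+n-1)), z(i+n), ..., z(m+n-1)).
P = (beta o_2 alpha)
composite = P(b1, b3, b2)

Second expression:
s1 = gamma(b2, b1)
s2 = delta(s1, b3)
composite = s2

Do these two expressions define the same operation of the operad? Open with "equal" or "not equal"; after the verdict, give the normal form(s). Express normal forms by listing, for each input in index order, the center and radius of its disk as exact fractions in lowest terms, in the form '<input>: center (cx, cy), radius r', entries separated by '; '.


not equal; first: b1: center (-1/2, 0), radius 1/7; b2: center (-7/12, 1/2), radius 1/48; b3: center (-5/12, 1/2), radius 1/48; second: b1: center (-9/16, -1/16), radius 1/56; b2: center (-1/2, 1/16), radius 1/40; b3: center (0, -1/2), radius 1/6


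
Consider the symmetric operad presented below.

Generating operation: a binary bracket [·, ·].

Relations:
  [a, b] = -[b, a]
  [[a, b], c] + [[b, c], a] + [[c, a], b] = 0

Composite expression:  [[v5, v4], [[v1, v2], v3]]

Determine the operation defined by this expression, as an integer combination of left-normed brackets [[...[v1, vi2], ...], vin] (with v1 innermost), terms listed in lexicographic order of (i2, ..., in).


[[[[v1, v2], v3], v4], v5] - [[[[v1, v2], v3], v5], v4]


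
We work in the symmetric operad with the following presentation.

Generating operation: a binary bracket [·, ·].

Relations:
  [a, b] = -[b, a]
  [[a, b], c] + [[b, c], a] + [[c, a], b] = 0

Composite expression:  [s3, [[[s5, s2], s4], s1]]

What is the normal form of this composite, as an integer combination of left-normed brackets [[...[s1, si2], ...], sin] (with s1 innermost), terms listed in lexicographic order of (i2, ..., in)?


-[[[[s1, s2], s5], s4], s3] + [[[[s1, s4], s2], s5], s3] - [[[[s1, s4], s5], s2], s3] + [[[[s1, s5], s2], s4], s3]

Skip Jacobi rewriting: expand, keep s1-initial words, read off terms.
Composite bracket: [s3, [[[s5, s2], s4], s1]]
Each bracket splits as ab - ba, giving 16 signed words (2^4 = 16).
Words beginning with s1 determine it all:
  from s1s2s5s4s3, sign -1: term -[[[[s1, s2], s5], s4], s3]
  from s1s4s2s5s3, sign +1: term +[[[[s1, s4], s2], s5], s3]
  from s1s4s5s2s3, sign -1: term -[[[[s1, s4], s5], s2], s3]
  from s1s5s2s4s3, sign +1: term +[[[[s1, s5], s2], s4], s3]


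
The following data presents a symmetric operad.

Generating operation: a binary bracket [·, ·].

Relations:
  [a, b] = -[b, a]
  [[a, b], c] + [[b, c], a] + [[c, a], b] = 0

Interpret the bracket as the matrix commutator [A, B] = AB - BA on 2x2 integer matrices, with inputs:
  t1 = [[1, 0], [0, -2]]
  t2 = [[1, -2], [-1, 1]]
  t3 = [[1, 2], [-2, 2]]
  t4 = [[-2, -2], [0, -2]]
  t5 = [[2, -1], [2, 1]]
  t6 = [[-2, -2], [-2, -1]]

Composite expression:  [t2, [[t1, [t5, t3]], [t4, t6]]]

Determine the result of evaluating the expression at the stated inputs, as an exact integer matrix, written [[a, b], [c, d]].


[[-24, 0], [0, 24]]

[t5, t3] = [[-2, 1], [0, 2]]
[t1, [t5, t3]] = [[0, 3], [0, 0]]
[t4, t6] = [[4, -2], [0, -4]]
[[t1, [t5, t3]], [t4, t6]] = [[0, -24], [0, 0]]
[t2, [[t1, [t5, t3]], [t4, t6]]] = [[-24, 0], [0, 24]]


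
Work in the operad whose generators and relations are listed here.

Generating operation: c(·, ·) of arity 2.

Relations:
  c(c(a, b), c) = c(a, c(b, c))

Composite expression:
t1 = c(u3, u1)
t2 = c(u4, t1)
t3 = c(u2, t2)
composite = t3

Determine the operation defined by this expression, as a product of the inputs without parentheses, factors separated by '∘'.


u2 ∘ u4 ∘ u3 ∘ u1

Associativity of c dissolves the nesting; only the u-input order survives.
c(u3, u1) linearizes to u3 ∘ u1
c(u4, c(u3, u1)) linearizes to u4 ∘ u3 ∘ u1
c(u2, c(u4, c(u3, u1))) linearizes to u2 ∘ u4 ∘ u3 ∘ u1


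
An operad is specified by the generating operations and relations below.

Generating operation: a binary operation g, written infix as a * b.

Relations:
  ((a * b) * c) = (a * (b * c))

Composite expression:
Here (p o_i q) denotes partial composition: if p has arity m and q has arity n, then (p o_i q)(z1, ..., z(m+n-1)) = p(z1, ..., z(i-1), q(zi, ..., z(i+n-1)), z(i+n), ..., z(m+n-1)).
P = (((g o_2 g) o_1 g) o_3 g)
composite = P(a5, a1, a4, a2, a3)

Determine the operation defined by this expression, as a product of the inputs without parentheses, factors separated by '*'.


a5 * a1 * a4 * a2 * a3

Key point: g is associative — brackets drop, the a-order remains.
(a5 * a1) linearizes to a5 * a1
(a4 * a2) linearizes to a4 * a2
((a4 * a2) * a3) linearizes to a4 * a2 * a3
((a5 * a1) * ((a4 * a2) * a3)) linearizes to a5 * a1 * a4 * a2 * a3


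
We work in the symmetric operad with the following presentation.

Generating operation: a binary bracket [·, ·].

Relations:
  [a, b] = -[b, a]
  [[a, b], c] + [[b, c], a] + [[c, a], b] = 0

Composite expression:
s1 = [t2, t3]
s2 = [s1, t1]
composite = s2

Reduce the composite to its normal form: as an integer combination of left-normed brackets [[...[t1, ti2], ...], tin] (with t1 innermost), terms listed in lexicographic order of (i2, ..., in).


-[[t1, t2], t3] + [[t1, t3], t2]

Antisymmetry and Jacobi reduce to t1-anchored left-normed brackets.
Composite bracket: [[t2, t3], t1]
Under [a, b] = ab - ba we get 4 signed associative words (2^2 = 4).
Keep just the words that open with t1:
  t1t2t3 appears with sign -1, giving the term -[[t1, t2], t3]
  t1t3t2 appears with sign +1, giving the term +[[t1, t3], t2]


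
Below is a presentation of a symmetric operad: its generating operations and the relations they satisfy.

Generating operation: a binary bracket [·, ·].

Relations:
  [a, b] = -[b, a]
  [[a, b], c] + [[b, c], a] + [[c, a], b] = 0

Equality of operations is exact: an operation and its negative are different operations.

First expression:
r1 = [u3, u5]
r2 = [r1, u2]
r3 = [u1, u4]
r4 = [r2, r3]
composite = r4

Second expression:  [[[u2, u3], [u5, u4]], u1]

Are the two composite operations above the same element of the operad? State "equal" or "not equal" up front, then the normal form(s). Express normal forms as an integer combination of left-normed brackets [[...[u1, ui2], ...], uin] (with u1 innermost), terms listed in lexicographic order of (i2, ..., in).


The first expression reduces to [[[[u1, u4], u2], u3], u5] - [[[[u1, u4], u2], u5], u3] - [[[[u1, u4], u3], u5], u2] + [[[[u1, u4], u5], u3], u2]
The second expression reduces to [[[[u1, u2], u3], u4], u5] - [[[[u1, u2], u3], u5], u4] - [[[[u1, u3], u2], u4], u5] + [[[[u1, u3], u2], u5], u4] - [[[[u1, u4], u5], u2], u3] + [[[[u1, u4], u5], u3], u2] + [[[[u1, u5], u4], u2], u3] - [[[[u1, u5], u4], u3], u2]
Distinct normal forms: not equal.

not equal: they reduce to [[[[u1, u4], u2], u3], u5] - [[[[u1, u4], u2], u5], u3] - [[[[u1, u4], u3], u5], u2] + [[[[u1, u4], u5], u3], u2] and [[[[u1, u2], u3], u4], u5] - [[[[u1, u2], u3], u5], u4] - [[[[u1, u3], u2], u4], u5] + [[[[u1, u3], u2], u5], u4] - [[[[u1, u4], u5], u2], u3] + [[[[u1, u4], u5], u3], u2] + [[[[u1, u5], u4], u2], u3] - [[[[u1, u5], u4], u3], u2]


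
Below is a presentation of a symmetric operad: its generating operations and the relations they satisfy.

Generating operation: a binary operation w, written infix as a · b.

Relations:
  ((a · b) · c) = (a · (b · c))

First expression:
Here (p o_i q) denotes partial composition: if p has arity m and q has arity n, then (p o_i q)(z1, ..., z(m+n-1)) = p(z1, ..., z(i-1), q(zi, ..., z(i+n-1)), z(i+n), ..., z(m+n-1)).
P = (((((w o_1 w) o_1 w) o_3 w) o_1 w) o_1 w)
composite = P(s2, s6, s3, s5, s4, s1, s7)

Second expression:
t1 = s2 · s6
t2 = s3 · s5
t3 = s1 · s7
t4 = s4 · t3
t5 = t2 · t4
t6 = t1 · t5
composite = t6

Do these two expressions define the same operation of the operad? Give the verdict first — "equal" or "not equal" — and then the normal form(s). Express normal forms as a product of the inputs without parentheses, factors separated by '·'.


In normal form, the first expression is s2 · s6 · s3 · s5 · s4 · s1 · s7
In normal form, the second expression is s2 · s6 · s3 · s5 · s4 · s1 · s7
Identical normal forms: equal.

equal: each reduces to s2 · s6 · s3 · s5 · s4 · s1 · s7


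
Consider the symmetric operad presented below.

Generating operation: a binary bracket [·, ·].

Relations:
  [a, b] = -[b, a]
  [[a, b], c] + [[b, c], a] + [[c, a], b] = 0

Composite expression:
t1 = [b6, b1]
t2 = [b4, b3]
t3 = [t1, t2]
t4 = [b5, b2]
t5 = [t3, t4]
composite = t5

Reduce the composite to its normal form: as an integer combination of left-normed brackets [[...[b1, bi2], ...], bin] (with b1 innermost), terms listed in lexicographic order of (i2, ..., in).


Expand each bracket as ab - ba; the b1-initial words give the coefficients.
Composite bracket: [[[b6, b1], [b4, b3]], [b5, b2]]
Full expansion: 32 signed words from ab - ba (2^5 = 32).
Words beginning with b1 determine it all:
  the word b1b6b3b4b2b5 carries sign -1 and contributes -[[[[[b1, b6], b3], b4], b2], b5]
  the word b1b6b3b4b5b2 carries sign +1 and contributes +[[[[[b1, b6], b3], b4], b5], b2]
  the word b1b6b4b3b2b5 carries sign +1 and contributes +[[[[[b1, b6], b4], b3], b2], b5]
  the word b1b6b4b3b5b2 carries sign -1 and contributes -[[[[[b1, b6], b4], b3], b5], b2]

-[[[[[b1, b6], b3], b4], b2], b5] + [[[[[b1, b6], b3], b4], b5], b2] + [[[[[b1, b6], b4], b3], b2], b5] - [[[[[b1, b6], b4], b3], b5], b2]


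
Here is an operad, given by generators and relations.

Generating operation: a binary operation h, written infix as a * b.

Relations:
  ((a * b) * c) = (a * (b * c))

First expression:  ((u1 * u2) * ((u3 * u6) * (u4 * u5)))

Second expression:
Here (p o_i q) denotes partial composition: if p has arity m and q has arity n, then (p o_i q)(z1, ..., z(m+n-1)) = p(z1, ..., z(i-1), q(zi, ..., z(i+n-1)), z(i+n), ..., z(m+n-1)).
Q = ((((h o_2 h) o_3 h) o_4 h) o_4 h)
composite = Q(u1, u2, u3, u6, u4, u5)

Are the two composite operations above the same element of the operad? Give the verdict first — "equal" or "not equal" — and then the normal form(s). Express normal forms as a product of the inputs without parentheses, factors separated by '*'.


The first expression, normalized: u1 * u2 * u3 * u6 * u4 * u5
The second expression, normalized: u1 * u2 * u3 * u6 * u4 * u5
One common form — equal.

equal: each reduces to u1 * u2 * u3 * u6 * u4 * u5


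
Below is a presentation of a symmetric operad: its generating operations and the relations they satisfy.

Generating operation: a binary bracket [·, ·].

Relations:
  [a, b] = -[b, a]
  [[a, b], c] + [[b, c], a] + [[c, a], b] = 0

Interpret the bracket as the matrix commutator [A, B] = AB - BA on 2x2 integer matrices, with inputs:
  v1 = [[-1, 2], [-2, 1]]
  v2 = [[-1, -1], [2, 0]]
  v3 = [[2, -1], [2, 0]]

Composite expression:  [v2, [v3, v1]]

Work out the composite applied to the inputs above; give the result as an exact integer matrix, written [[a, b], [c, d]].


[v3, v1] = [[-2, 2], [0, 2]]
[v2, [v3, v1]] = [[-4, -6], [-8, 4]]

[[-4, -6], [-8, 4]]


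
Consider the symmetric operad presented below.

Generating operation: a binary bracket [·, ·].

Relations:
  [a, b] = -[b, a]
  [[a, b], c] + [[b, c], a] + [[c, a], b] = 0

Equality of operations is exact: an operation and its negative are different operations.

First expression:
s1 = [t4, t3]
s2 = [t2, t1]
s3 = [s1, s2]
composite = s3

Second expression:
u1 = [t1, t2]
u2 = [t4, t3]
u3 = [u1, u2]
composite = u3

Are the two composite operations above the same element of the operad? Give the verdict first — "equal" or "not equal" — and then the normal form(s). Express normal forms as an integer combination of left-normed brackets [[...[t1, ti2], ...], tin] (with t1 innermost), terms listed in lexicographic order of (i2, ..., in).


equal; both compose to -[[[t1, t2], t3], t4] + [[[t1, t2], t4], t3]

The first composite normalizes to -[[[t1, t2], t3], t4] + [[[t1, t2], t4], t3]
The second composite normalizes to -[[[t1, t2], t3], t4] + [[[t1, t2], t4], t3]
Identical normal forms: equal.


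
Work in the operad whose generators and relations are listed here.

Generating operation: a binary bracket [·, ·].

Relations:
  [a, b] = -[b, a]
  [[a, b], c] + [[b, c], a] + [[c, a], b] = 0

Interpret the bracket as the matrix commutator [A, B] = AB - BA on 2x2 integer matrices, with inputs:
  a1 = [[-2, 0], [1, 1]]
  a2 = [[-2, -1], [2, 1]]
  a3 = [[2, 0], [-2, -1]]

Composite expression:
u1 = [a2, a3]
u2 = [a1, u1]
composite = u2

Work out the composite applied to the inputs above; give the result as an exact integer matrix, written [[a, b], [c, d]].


[[-3, -9], [4, 3]]

[a2, a3] = [[2, 3], [0, -2]]
[a1, [a2, a3]] = [[-3, -9], [4, 3]]


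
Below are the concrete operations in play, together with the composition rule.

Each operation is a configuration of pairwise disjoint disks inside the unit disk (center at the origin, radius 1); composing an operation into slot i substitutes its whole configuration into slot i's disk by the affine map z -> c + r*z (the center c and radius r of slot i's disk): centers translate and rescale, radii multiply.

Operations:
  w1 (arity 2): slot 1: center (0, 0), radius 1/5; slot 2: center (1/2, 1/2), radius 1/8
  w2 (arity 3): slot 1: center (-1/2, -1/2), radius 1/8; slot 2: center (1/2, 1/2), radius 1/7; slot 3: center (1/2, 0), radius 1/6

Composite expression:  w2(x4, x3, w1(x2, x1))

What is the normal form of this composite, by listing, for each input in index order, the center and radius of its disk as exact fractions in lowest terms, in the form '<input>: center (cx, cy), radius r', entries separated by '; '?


x1: center (7/12, 1/12), radius 1/48; x2: center (1/2, 0), radius 1/30; x3: center (1/2, 1/2), radius 1/7; x4: center (-1/2, -1/2), radius 1/8

Below w2, radii multiply path by path; the x-disk centers shift.
for x4, the 1-step affine chain lands on center (-1/2, -1/2), radius 1/8
for x3, the 1-step affine chain lands on center (1/2, 1/2), radius 1/7
for x2, the 2-step affine chain lands on center (1/2, 0), radius 1/30
for x1, the 2-step affine chain lands on center (7/12, 1/12), radius 1/48


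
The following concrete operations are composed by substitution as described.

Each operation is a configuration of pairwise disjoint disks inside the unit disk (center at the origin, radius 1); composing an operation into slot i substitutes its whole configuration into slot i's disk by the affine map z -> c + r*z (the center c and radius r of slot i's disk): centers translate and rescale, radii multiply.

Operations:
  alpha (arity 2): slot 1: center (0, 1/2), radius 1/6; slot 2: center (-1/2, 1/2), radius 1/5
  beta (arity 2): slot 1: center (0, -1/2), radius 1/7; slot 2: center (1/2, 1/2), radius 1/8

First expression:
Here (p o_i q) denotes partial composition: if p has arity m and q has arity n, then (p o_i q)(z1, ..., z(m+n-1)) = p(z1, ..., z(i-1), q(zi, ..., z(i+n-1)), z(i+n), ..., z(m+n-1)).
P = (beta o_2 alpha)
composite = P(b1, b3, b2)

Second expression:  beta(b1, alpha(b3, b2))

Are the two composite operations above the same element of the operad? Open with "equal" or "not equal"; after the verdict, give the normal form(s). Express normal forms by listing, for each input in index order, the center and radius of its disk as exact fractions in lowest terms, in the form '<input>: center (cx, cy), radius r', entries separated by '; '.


equal; the common form is b1: center (0, -1/2), radius 1/7; b2: center (7/16, 9/16), radius 1/40; b3: center (1/2, 9/16), radius 1/48

The first expression reduces to b1: center (0, -1/2), radius 1/7; b2: center (7/16, 9/16), radius 1/40; b3: center (1/2, 9/16), radius 1/48
The second expression reduces to b1: center (0, -1/2), radius 1/7; b2: center (7/16, 9/16), radius 1/40; b3: center (1/2, 9/16), radius 1/48
Identical normal forms: equal.


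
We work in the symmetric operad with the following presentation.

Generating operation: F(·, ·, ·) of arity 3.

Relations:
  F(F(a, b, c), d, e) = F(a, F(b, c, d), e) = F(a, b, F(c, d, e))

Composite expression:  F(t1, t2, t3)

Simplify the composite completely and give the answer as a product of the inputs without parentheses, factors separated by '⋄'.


t1 ⋄ t2 ⋄ t3

All parenthesizations of F agree; list the t-inputs left to right.
F(t1, t2, t3) collapses to t1 ⋄ t2 ⋄ t3


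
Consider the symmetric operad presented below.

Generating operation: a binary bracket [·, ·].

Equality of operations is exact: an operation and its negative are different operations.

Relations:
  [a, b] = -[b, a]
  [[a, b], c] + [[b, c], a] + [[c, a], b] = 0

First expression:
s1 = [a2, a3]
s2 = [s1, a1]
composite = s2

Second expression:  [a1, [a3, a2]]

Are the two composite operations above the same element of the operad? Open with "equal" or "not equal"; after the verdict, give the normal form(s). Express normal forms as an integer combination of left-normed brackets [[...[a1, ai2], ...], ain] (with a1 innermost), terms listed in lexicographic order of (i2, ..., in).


Reducing the first expression gives -[[a1, a2], a3] + [[a1, a3], a2]
Reducing the second expression gives -[[a1, a2], a3] + [[a1, a3], a2]
Both agree, so they are equal.

equal; both compose to -[[a1, a2], a3] + [[a1, a3], a2]


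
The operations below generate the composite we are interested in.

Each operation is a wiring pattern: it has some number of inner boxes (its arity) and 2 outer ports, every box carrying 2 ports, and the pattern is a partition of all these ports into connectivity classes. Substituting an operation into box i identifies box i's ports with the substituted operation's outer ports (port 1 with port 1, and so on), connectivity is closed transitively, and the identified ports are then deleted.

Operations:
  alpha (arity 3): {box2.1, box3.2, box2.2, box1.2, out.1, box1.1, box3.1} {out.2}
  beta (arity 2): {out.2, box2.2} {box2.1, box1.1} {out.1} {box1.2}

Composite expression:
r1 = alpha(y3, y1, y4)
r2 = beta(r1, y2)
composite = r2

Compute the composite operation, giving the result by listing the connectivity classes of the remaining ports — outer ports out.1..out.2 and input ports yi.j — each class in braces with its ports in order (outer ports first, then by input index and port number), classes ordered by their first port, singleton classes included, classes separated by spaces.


{out.1} {out.2, y2.2} {y1.1, y1.2, y2.1, y3.1, y3.2, y4.1, y4.2}

Reachability decides: close wires over beta-identified ports.
stage alpha: inputs (y3, y1, y4), connectivity {out.1, y1.1, y1.2, y3.1, y3.2, y4.1, y4.2} {out.2}, out.j its boundary
stage beta: inputs (y3, y1, y4, y2), connectivity {out.1} {out.2, y2.2} {y1.1, y1.2, y2.1, y3.1, y3.2, y4.1, y4.2}, out.j its boundary


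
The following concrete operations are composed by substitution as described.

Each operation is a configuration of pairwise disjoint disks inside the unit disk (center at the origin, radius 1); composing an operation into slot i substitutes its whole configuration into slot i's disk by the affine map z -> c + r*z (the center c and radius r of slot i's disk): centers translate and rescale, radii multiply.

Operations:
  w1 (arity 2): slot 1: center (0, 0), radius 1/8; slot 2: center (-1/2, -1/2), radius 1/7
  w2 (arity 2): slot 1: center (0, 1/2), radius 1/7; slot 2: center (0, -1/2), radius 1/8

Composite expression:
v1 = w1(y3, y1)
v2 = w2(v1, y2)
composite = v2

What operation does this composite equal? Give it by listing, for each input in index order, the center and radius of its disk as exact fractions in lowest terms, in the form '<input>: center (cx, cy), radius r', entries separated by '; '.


y1: center (-1/14, 3/7), radius 1/49; y2: center (0, -1/2), radius 1/8; y3: center (0, 1/2), radius 1/56

Each y-disk chains the slot maps above it in w2; radii multiply.
for y3, the 2-step affine chain lands on center (0, 1/2), radius 1/56
for y1, the 2-step affine chain lands on center (-1/14, 3/7), radius 1/49
for y2, the 1-step affine chain lands on center (0, -1/2), radius 1/8


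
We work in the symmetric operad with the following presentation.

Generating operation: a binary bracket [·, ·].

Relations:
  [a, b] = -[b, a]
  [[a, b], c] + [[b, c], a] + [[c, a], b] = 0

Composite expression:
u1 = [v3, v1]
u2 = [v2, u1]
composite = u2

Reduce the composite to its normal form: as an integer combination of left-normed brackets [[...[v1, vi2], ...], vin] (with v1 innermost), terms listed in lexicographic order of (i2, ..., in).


[[v1, v3], v2]

Expand each bracket as ab - ba; the v1-initial words give the coefficients.
Composite bracket: [v2, [v3, v1]]
The bracket unfolds into 4 signed words via [a, b] = ab - ba (2^2 = 4).
The v1-initial words carry the normal form:
  word v1v3v2 has sign +1, contributing +[[v1, v3], v2]


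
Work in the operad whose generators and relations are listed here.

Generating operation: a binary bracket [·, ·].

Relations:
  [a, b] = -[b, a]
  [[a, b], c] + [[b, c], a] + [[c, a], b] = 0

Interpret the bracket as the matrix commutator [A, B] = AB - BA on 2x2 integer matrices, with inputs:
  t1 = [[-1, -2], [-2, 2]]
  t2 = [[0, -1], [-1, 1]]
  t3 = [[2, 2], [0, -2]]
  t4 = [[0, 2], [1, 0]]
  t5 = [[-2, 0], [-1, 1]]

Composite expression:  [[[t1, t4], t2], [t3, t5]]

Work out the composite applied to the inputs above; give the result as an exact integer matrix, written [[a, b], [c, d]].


[[-46, 68], [-76, 46]]

[t1, t4] = [[2, -6], [3, -2]]
[[t1, t4], t2] = [[9, -10], [1, -9]]
[t3, t5] = [[-2, 6], [4, 2]]
[[[t1, t4], t2], [t3, t5]] = [[-46, 68], [-76, 46]]


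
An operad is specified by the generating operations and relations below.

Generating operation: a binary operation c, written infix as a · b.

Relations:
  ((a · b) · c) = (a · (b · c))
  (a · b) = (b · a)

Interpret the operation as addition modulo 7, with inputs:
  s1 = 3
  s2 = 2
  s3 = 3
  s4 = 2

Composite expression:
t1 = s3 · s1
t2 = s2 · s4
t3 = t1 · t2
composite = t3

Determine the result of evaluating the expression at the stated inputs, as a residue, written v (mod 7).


3 (mod 7)


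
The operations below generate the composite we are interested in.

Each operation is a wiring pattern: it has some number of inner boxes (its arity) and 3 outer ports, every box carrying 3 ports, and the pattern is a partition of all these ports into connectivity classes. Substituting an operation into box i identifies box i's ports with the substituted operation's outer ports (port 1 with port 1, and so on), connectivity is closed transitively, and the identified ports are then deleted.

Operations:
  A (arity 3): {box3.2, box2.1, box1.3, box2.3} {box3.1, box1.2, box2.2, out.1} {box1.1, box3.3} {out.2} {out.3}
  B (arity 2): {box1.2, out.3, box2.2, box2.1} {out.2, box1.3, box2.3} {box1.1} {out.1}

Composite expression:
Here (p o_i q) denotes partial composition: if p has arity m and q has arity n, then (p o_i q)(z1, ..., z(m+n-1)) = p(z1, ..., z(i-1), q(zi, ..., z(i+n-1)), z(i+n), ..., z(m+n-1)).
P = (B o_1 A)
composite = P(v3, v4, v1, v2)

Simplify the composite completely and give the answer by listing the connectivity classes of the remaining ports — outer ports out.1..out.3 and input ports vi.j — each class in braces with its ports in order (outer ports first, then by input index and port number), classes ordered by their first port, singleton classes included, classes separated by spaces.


Treat the ports identified at B as solder joints: merge, then drop.
composing A on (v3, v4, v1), with out.j its own outer ports: {out.1, v1.1, v3.2, v4.2} {out.2} {out.3} {v1.2, v3.3, v4.1, v4.3} {v1.3, v3.1}
composing B on (v3, v4, v1, v2), with out.j its own outer ports: {out.1} {out.2, v2.3} {out.3, v2.1, v2.2} {v1.1, v3.2, v4.2} {v1.2, v3.3, v4.1, v4.3} {v1.3, v3.1}

{out.1} {out.2, v2.3} {out.3, v2.1, v2.2} {v1.1, v3.2, v4.2} {v1.2, v3.3, v4.1, v4.3} {v1.3, v3.1}


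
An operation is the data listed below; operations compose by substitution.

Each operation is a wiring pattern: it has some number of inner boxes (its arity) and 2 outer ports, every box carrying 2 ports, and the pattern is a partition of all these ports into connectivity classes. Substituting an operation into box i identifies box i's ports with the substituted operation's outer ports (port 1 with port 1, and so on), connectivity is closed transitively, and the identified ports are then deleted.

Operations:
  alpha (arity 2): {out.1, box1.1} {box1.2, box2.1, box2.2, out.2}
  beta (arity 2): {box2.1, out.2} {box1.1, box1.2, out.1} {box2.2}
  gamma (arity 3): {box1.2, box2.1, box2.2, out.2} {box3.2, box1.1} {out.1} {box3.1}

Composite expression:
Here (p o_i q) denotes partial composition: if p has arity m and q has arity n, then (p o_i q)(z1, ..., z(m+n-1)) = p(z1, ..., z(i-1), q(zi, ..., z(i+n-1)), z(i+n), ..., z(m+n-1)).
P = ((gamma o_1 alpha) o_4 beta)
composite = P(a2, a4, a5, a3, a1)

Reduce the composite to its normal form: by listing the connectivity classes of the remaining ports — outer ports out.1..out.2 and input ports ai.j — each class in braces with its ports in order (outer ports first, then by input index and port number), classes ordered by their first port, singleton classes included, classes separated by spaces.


{out.1} {out.2, a2.2, a4.1, a4.2, a5.1, a5.2} {a1.1, a2.1} {a1.2} {a3.1, a3.2}


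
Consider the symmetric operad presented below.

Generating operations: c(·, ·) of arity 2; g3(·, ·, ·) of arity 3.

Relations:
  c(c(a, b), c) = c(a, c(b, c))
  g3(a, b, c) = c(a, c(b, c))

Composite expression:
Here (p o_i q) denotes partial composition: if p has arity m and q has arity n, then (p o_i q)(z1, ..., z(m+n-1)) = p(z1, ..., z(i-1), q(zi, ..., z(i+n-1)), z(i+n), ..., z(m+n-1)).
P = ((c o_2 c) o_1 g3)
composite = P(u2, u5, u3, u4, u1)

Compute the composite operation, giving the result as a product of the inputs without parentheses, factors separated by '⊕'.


All parenthesizations of c agree; list the u-inputs left to right.
g3(u2, u5, u3) spells out as u2 ⊕ u5 ⊕ u3
c(u4, u1) spells out as u4 ⊕ u1
c(g3(u2, u5, u3), c(u4, u1)) spells out as u2 ⊕ u5 ⊕ u3 ⊕ u4 ⊕ u1

u2 ⊕ u5 ⊕ u3 ⊕ u4 ⊕ u1


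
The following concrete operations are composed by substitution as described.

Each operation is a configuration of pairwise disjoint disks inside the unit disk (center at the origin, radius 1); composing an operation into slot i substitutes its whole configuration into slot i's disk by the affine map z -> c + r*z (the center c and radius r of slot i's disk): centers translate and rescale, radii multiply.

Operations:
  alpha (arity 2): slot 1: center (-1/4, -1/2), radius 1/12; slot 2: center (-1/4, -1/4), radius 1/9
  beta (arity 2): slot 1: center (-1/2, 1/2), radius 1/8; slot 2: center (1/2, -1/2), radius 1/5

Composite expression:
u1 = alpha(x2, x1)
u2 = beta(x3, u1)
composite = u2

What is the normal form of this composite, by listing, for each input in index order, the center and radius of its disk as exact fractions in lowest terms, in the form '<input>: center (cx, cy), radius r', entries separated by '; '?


x1: center (9/20, -11/20), radius 1/45; x2: center (9/20, -3/5), radius 1/60; x3: center (-1/2, 1/2), radius 1/8

Each x-disk chains the slot maps above it in beta; radii multiply.
input x3: composing its 1 substitution step yields center (-1/2, 1/2), radius 1/8
input x2: composing its 2 substitution steps yields center (9/20, -3/5), radius 1/60
input x1: composing its 2 substitution steps yields center (9/20, -11/20), radius 1/45


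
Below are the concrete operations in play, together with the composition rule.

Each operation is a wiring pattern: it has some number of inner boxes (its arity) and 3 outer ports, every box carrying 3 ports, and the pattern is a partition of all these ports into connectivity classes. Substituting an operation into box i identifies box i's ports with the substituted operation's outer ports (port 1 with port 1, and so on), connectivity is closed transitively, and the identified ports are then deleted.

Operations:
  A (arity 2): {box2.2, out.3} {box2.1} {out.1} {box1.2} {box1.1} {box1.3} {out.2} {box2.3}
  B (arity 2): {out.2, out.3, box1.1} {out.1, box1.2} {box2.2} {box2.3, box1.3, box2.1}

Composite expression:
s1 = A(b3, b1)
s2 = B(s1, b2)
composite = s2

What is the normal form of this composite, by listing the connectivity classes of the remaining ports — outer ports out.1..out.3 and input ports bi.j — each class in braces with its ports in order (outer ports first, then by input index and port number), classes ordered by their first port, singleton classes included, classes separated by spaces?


{out.1} {out.2, out.3} {b1.1} {b1.2, b2.1, b2.3} {b1.3} {b2.2} {b3.1} {b3.2} {b3.3}

Connectivity passes through glued B-boundaries; trace each wire chain.
composing A on (b3, b1), with out.j its own outer ports: {out.1} {out.2} {out.3, b1.2} {b1.1} {b1.3} {b3.1} {b3.2} {b3.3}
composing B on (b3, b1, b2), with out.j its own outer ports: {out.1} {out.2, out.3} {b1.1} {b1.2, b2.1, b2.3} {b1.3} {b2.2} {b3.1} {b3.2} {b3.3}


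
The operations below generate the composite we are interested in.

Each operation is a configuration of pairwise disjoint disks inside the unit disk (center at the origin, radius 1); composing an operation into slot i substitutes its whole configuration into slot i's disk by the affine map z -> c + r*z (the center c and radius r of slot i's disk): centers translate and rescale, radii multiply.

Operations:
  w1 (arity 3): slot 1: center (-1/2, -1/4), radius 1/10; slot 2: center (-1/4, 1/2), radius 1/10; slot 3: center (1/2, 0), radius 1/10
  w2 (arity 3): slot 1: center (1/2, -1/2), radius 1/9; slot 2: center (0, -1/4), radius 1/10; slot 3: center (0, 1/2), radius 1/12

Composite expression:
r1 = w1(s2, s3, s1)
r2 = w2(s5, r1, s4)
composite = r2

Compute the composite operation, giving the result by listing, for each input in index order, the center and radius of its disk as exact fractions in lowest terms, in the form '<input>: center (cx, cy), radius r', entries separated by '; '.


Below w2, radii multiply path by path; the s-disk centers shift.
tracing s5 down its 1-map path: center (1/2, -1/2), radius 1/9
tracing s2 down its 2-map path: center (-1/20, -11/40), radius 1/100
tracing s3 down its 2-map path: center (-1/40, -1/5), radius 1/100
tracing s1 down its 2-map path: center (1/20, -1/4), radius 1/100
tracing s4 down its 1-map path: center (0, 1/2), radius 1/12

s1: center (1/20, -1/4), radius 1/100; s2: center (-1/20, -11/40), radius 1/100; s3: center (-1/40, -1/5), radius 1/100; s4: center (0, 1/2), radius 1/12; s5: center (1/2, -1/2), radius 1/9


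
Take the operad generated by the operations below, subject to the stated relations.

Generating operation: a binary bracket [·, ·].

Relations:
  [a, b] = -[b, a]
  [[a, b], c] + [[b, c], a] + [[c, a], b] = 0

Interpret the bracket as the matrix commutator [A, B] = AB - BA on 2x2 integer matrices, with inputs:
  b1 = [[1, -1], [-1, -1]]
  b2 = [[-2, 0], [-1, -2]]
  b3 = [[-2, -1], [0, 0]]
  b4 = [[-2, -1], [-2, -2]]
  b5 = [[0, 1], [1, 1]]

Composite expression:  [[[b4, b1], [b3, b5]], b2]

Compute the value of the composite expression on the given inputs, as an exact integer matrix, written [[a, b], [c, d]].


[[-10, 0], [-16, 10]]

[b4, b1] = [[-1, 2], [-4, 1]]
[b3, b5] = [[-1, -3], [2, 1]]
[[b4, b1], [b3, b5]] = [[-8, 10], [12, 8]]
[[[b4, b1], [b3, b5]], b2] = [[-10, 0], [-16, 10]]


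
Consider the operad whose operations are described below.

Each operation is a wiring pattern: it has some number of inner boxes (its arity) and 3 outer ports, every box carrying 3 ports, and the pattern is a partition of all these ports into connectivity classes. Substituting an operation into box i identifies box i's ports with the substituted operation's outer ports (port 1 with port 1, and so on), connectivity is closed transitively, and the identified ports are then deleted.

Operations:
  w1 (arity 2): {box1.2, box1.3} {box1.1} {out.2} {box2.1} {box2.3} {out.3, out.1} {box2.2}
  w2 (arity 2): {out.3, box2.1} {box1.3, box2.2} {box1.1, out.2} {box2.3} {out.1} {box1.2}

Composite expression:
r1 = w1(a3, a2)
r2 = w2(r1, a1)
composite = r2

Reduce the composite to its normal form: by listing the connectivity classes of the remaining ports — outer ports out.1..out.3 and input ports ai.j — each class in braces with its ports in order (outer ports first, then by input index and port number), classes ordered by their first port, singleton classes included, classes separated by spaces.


Treat the ports identified at w2 as solder joints: merge, then drop.
after w1, the pattern on (a3, a2) reads {out.1, out.3} {out.2} {a2.1} {a2.2} {a2.3} {a3.1} {a3.2, a3.3} (out.j = its outer ports)
after w2, the pattern on (a3, a2, a1) reads {out.1} {out.2, a1.2} {out.3, a1.1} {a1.3} {a2.1} {a2.2} {a2.3} {a3.1} {a3.2, a3.3} (out.j = its outer ports)

{out.1} {out.2, a1.2} {out.3, a1.1} {a1.3} {a2.1} {a2.2} {a2.3} {a3.1} {a3.2, a3.3}


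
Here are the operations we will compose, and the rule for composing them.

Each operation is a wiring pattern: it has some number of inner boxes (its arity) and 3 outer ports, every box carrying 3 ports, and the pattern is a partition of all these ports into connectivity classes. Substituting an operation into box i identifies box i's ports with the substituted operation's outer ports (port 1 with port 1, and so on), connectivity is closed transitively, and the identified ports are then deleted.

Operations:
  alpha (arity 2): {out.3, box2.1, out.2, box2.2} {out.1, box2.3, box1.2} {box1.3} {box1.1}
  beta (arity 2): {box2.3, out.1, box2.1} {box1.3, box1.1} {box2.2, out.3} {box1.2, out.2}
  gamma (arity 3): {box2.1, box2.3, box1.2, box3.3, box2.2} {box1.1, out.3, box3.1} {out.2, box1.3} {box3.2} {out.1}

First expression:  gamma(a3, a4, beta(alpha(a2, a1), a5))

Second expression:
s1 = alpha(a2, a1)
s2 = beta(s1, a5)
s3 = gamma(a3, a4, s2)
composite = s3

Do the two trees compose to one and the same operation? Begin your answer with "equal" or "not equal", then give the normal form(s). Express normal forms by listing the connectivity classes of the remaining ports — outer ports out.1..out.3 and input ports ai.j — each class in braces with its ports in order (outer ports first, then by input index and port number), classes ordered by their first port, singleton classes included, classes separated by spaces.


The first expression, normalized: {out.1} {out.2, a3.3} {out.3, a3.1, a5.1, a5.3} {a1.1, a1.2, a1.3, a2.2} {a2.1} {a2.3} {a3.2, a4.1, a4.2, a4.3, a5.2}
The second expression, normalized: {out.1} {out.2, a3.3} {out.3, a3.1, a5.1, a5.3} {a1.1, a1.2, a1.3, a2.2} {a2.1} {a2.3} {a3.2, a4.1, a4.2, a4.3, a5.2}
Same normal form: equal.

equal; the common form is {out.1} {out.2, a3.3} {out.3, a3.1, a5.1, a5.3} {a1.1, a1.2, a1.3, a2.2} {a2.1} {a2.3} {a3.2, a4.1, a4.2, a4.3, a5.2}


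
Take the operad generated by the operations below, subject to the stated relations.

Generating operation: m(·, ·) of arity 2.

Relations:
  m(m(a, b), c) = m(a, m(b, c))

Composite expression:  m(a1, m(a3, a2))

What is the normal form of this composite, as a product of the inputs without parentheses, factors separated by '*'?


Key point: m is associative — brackets drop, the a-order remains.
m(a3, a2) linearizes to a3 * a2
m(a1, m(a3, a2)) linearizes to a1 * a3 * a2

a1 * a3 * a2
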